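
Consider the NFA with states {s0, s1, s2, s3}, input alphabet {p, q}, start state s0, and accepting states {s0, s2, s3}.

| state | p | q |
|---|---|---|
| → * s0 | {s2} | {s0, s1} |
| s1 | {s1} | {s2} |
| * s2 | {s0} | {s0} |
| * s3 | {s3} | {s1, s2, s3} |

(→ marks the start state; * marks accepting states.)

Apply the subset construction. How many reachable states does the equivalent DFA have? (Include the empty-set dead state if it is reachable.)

6

Start state of the DFA: {s0}.
{s0} --p--> {s2}  [new]
{s0} --q--> {s0, s1}  [new]
{s2} --p--> {s0}  [seen]
{s2} --q--> {s0}  [seen]
{s0, s1} --p--> {s1, s2}  [new]
{s0, s1} --q--> {s0, s1, s2}  [new]
{s1, s2} --p--> {s0, s1}  [seen]
{s1, s2} --q--> {s0, s2}  [new]
{s0, s1, s2} --p--> {s0, s1, s2}  [seen]
{s0, s1, s2} --q--> {s0, s1, s2}  [seen]
{s0, s2} --p--> {s0, s2}  [seen]
{s0, s2} --q--> {s0, s1}  [seen]
Reachable DFA states: {s0}, {s2}, {s0, s1}, {s1, s2}, {s0, s1, s2}, {s0, s2}.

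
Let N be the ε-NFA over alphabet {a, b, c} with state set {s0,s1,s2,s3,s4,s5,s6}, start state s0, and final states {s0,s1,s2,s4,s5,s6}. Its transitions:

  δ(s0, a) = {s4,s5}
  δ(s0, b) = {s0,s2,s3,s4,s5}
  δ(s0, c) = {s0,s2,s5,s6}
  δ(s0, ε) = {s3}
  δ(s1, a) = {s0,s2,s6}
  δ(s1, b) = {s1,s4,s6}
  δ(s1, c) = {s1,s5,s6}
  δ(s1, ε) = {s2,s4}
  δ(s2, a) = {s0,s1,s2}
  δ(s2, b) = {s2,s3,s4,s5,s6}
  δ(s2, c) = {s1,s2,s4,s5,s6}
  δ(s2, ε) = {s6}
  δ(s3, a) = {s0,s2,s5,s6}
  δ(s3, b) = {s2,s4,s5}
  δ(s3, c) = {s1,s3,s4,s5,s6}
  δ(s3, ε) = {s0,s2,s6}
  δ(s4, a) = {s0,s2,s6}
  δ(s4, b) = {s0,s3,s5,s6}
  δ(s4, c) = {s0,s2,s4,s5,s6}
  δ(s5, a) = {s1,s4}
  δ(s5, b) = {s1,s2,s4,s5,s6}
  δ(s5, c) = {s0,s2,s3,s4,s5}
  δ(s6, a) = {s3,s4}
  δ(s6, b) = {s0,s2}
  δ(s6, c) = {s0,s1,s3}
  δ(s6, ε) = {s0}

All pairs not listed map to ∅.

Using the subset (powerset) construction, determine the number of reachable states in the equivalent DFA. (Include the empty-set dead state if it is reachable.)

Start state of the DFA: {s0,s2,s3,s6} (ε-closure of the NFA start).
{s0,s2,s3,s6} --a--> {s0,s1,s2,s3,s4,s5,s6}  [new]
{s0,s2,s3,s6} --b--> {s0,s2,s3,s4,s5,s6}  [new]
{s0,s2,s3,s6} --c--> {s0,s1,s2,s3,s4,s5,s6}  [seen]
{s0,s1,s2,s3,s4,s5,s6} --a--> {s0,s1,s2,s3,s4,s5,s6}  [seen]
{s0,s1,s2,s3,s4,s5,s6} --b--> {s0,s1,s2,s3,s4,s5,s6}  [seen]
{s0,s1,s2,s3,s4,s5,s6} --c--> {s0,s1,s2,s3,s4,s5,s6}  [seen]
{s0,s2,s3,s4,s5,s6} --a--> {s0,s1,s2,s3,s4,s5,s6}  [seen]
{s0,s2,s3,s4,s5,s6} --b--> {s0,s1,s2,s3,s4,s5,s6}  [seen]
{s0,s2,s3,s4,s5,s6} --c--> {s0,s1,s2,s3,s4,s5,s6}  [seen]
Reachable DFA states: {s0,s2,s3,s6}, {s0,s1,s2,s3,s4,s5,s6}, {s0,s2,s3,s4,s5,s6}.

3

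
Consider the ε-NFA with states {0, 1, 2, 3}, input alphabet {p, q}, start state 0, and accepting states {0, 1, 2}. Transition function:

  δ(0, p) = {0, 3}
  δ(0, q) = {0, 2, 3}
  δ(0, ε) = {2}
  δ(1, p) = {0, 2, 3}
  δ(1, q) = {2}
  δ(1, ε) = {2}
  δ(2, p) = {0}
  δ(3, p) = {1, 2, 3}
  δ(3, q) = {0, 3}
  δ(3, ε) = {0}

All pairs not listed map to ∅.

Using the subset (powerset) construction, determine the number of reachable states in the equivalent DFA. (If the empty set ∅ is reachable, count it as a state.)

Start state of the DFA: {0, 2} (ε-closure of the NFA start).
{0, 2} --p--> {0, 2, 3}  [new]
{0, 2} --q--> {0, 2, 3}  [seen]
{0, 2, 3} --p--> {0, 1, 2, 3}  [new]
{0, 2, 3} --q--> {0, 2, 3}  [seen]
{0, 1, 2, 3} --p--> {0, 1, 2, 3}  [seen]
{0, 1, 2, 3} --q--> {0, 2, 3}  [seen]
Reachable DFA states: {0, 2}, {0, 2, 3}, {0, 1, 2, 3}.

3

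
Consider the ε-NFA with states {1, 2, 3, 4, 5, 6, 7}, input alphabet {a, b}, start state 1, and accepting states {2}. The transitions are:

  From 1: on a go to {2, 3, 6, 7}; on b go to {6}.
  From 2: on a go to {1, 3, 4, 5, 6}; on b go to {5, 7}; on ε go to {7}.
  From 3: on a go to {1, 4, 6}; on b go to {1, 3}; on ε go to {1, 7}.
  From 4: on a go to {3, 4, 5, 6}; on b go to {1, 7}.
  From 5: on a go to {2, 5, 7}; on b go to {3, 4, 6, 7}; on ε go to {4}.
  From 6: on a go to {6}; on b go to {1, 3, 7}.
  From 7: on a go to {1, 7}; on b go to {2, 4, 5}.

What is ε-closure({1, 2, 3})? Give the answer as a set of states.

Begin with {1, 2, 3}.
2 →ε {7}; add 7.
ε-closure = {1, 2, 3, 7}.

{1, 2, 3, 7}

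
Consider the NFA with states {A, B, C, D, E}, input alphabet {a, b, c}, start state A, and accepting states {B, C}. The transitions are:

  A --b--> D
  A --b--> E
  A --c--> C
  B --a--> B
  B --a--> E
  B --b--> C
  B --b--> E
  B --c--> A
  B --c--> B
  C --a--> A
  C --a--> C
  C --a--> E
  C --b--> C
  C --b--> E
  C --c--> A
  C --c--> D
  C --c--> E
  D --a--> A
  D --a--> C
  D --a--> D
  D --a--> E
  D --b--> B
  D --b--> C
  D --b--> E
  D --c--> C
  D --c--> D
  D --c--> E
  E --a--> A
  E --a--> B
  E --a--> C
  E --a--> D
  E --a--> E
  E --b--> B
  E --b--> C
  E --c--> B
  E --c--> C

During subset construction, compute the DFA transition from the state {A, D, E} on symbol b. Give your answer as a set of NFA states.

{B, C, D, E}

δ(A,b) = {D, E}; δ(D,b) = {B, C, E}; δ(E,b) = {B, C}.
Union: {B, C, D, E}.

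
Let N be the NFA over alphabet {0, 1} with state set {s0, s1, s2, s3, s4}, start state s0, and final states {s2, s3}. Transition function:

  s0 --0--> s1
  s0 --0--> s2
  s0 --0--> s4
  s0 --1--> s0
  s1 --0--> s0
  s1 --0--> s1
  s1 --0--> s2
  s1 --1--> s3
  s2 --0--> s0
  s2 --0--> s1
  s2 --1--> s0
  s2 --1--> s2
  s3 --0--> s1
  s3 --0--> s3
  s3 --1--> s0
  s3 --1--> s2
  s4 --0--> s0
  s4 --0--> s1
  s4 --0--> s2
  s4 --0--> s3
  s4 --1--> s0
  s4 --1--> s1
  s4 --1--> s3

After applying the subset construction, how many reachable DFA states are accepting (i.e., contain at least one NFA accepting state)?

Start state of the DFA: {s0}.
{s0} --0--> {s1, s2, s4}  [new]
{s0} --1--> {s0}  [seen]
{s1, s2, s4} --0--> {s0, s1, s2, s3}  [new]
{s1, s2, s4} --1--> {s0, s1, s2, s3}  [seen]
{s0, s1, s2, s3} --0--> {s0, s1, s2, s3, s4}  [new]
{s0, s1, s2, s3} --1--> {s0, s2, s3}  [new]
{s0, s1, s2, s3, s4} --0--> {s0, s1, s2, s3, s4}  [seen]
{s0, s1, s2, s3, s4} --1--> {s0, s1, s2, s3}  [seen]
{s0, s2, s3} --0--> {s0, s1, s2, s3, s4}  [seen]
{s0, s2, s3} --1--> {s0, s2}  [new]
{s0, s2} --0--> {s0, s1, s2, s4}  [new]
{s0, s2} --1--> {s0, s2}  [seen]
{s0, s1, s2, s4} --0--> {s0, s1, s2, s3, s4}  [seen]
{s0, s1, s2, s4} --1--> {s0, s1, s2, s3}  [seen]
Reachable DFA states: {s0}, {s1, s2, s4}, {s0, s1, s2, s3}, {s0, s1, s2, s3, s4}, {s0, s2, s3}, {s0, s2}, {s0, s1, s2, s4}.
Accepting DFA states (contain an NFA accepting state): {s1, s2, s4}, {s0, s1, s2, s3}, {s0, s1, s2, s3, s4}, {s0, s2, s3}, {s0, s2}, {s0, s1, s2, s4}.

6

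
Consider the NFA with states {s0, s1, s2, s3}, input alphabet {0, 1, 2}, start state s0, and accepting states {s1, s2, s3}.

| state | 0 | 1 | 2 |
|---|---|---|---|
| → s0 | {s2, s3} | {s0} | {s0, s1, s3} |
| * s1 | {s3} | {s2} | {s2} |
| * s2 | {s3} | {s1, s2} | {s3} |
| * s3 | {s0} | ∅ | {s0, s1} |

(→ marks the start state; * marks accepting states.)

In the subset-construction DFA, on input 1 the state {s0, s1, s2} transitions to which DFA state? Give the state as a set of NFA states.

{s0, s1, s2}

δ(s0,1) = {s0}; δ(s1,1) = {s2}; δ(s2,1) = {s1, s2}.
Union: {s0, s1, s2}.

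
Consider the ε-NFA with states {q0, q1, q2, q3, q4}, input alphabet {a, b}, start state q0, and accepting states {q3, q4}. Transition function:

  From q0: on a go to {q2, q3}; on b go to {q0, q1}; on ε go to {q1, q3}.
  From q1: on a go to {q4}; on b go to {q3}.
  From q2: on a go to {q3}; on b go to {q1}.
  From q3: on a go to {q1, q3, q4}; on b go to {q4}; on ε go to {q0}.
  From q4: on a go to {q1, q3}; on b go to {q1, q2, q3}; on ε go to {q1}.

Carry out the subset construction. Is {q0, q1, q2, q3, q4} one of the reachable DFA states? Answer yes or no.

Start state of the DFA: {q0, q1, q3} (ε-closure of the NFA start).
{q0, q1, q3} --a--> {q0, q1, q2, q3, q4}  [new]
{q0, q1, q3} --b--> {q0, q1, q3, q4}  [new]
{q0, q1, q2, q3, q4} --a--> {q0, q1, q2, q3, q4}  [seen]
{q0, q1, q2, q3, q4} --b--> {q0, q1, q2, q3, q4}  [seen]
{q0, q1, q3, q4} --a--> {q0, q1, q2, q3, q4}  [seen]
{q0, q1, q3, q4} --b--> {q0, q1, q2, q3, q4}  [seen]
Reachable DFA states: {q0, q1, q3}, {q0, q1, q2, q3, q4}, {q0, q1, q3, q4}.
{q0, q1, q2, q3, q4} is among them.

yes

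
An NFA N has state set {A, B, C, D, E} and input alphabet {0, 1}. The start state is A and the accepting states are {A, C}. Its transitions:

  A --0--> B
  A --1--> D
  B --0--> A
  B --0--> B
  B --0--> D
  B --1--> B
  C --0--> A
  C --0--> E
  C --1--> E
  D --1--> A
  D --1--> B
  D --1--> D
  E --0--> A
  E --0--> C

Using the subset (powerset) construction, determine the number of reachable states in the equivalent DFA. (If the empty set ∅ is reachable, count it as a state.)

5

Start state of the DFA: {A}.
{A} --0--> {B}  [new]
{A} --1--> {D}  [new]
{B} --0--> {A, B, D}  [new]
{B} --1--> {B}  [seen]
{D} --0--> ∅  [new]
{D} --1--> {A, B, D}  [seen]
{A, B, D} --0--> {A, B, D}  [seen]
{A, B, D} --1--> {A, B, D}  [seen]
∅ --0--> ∅  [seen]
∅ --1--> ∅  [seen]
Reachable DFA states: {A}, {B}, {D}, {A, B, D}, ∅.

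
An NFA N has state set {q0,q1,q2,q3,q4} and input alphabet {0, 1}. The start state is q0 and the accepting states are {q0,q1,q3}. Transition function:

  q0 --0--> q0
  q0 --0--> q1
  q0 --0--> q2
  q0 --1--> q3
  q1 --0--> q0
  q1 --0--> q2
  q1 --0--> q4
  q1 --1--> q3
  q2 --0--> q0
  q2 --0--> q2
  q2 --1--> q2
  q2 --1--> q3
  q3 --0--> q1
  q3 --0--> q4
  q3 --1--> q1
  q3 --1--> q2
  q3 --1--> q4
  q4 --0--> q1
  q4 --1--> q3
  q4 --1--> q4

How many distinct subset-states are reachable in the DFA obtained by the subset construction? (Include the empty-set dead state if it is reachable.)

Start state of the DFA: {q0}.
{q0} --0--> {q0,q1,q2}  [new]
{q0} --1--> {q3}  [new]
{q0,q1,q2} --0--> {q0,q1,q2,q4}  [new]
{q0,q1,q2} --1--> {q2,q3}  [new]
{q3} --0--> {q1,q4}  [new]
{q3} --1--> {q1,q2,q4}  [new]
{q0,q1,q2,q4} --0--> {q0,q1,q2,q4}  [seen]
{q0,q1,q2,q4} --1--> {q2,q3,q4}  [new]
{q2,q3} --0--> {q0,q1,q2,q4}  [seen]
{q2,q3} --1--> {q1,q2,q3,q4}  [new]
{q1,q4} --0--> {q0,q1,q2,q4}  [seen]
{q1,q4} --1--> {q3,q4}  [new]
{q1,q2,q4} --0--> {q0,q1,q2,q4}  [seen]
{q1,q2,q4} --1--> {q2,q3,q4}  [seen]
{q2,q3,q4} --0--> {q0,q1,q2,q4}  [seen]
{q2,q3,q4} --1--> {q1,q2,q3,q4}  [seen]
{q1,q2,q3,q4} --0--> {q0,q1,q2,q4}  [seen]
{q1,q2,q3,q4} --1--> {q1,q2,q3,q4}  [seen]
{q3,q4} --0--> {q1,q4}  [seen]
{q3,q4} --1--> {q1,q2,q3,q4}  [seen]
Reachable DFA states: {q0}, {q0,q1,q2}, {q3}, {q0,q1,q2,q4}, {q2,q3}, {q1,q4}, {q1,q2,q4}, {q2,q3,q4}, {q1,q2,q3,q4}, {q3,q4}.

10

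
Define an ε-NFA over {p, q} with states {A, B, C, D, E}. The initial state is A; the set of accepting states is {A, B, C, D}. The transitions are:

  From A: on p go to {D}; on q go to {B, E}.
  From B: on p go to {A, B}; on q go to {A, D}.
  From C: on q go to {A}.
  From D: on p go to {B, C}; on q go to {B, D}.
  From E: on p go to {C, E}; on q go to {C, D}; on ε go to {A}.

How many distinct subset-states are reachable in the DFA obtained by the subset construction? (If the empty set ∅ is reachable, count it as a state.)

13

Start state of the DFA: {A} (ε-closure of the NFA start).
{A} --p--> {D}  [new]
{A} --q--> {A, B, E}  [new]
{D} --p--> {B, C}  [new]
{D} --q--> {B, D}  [new]
{A, B, E} --p--> {A, B, C, D, E}  [new]
{A, B, E} --q--> {A, B, C, D, E}  [seen]
{B, C} --p--> {A, B}  [new]
{B, C} --q--> {A, D}  [new]
{B, D} --p--> {A, B, C}  [new]
{B, D} --q--> {A, B, D}  [new]
{A, B, C, D, E} --p--> {A, B, C, D, E}  [seen]
{A, B, C, D, E} --q--> {A, B, C, D, E}  [seen]
{A, B} --p--> {A, B, D}  [seen]
{A, B} --q--> {A, B, D, E}  [new]
{A, D} --p--> {B, C, D}  [new]
{A, D} --q--> {A, B, D, E}  [seen]
{A, B, C} --p--> {A, B, D}  [seen]
{A, B, C} --q--> {A, B, D, E}  [seen]
{A, B, D} --p--> {A, B, C, D}  [new]
{A, B, D} --q--> {A, B, D, E}  [seen]
{A, B, D, E} --p--> {A, B, C, D, E}  [seen]
{A, B, D, E} --q--> {A, B, C, D, E}  [seen]
{B, C, D} --p--> {A, B, C}  [seen]
{B, C, D} --q--> {A, B, D}  [seen]
{A, B, C, D} --p--> {A, B, C, D}  [seen]
{A, B, C, D} --q--> {A, B, D, E}  [seen]
Reachable DFA states: {A}, {D}, {A, B, E}, {B, C}, {B, D}, {A, B, C, D, E}, {A, B}, {A, D}, {A, B, C}, {A, B, D}, {A, B, D, E}, {B, C, D}, {A, B, C, D}.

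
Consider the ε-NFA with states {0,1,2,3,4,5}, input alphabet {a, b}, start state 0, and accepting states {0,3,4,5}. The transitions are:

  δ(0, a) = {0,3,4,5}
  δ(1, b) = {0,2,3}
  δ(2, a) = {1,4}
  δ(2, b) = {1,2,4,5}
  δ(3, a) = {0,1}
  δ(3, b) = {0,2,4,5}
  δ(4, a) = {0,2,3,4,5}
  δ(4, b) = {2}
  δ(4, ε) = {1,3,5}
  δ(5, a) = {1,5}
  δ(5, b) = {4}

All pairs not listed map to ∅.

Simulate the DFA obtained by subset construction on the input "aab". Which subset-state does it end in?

Start: {0}.
δ(0,a) = {0,3,4,5}.
Union: {0,3,4,5}.
ε-closure gives {0,1,3,4,5}.
After a: {0,1,3,4,5}.
δ(0,a) = {0,3,4,5}; δ(1,a) = ∅; δ(3,a) = {0,1}; δ(4,a) = {0,2,3,4,5}; δ(5,a) = {1,5}.
Union: {0,1,2,3,4,5}.
After a: {0,1,2,3,4,5}.
δ(0,b) = ∅; δ(1,b) = {0,2,3}; δ(2,b) = {1,2,4,5}; δ(3,b) = {0,2,4,5}; δ(4,b) = {2}; δ(5,b) = {4}.
Union: {0,1,2,3,4,5}.
After b: {0,1,2,3,4,5}.

{0,1,2,3,4,5}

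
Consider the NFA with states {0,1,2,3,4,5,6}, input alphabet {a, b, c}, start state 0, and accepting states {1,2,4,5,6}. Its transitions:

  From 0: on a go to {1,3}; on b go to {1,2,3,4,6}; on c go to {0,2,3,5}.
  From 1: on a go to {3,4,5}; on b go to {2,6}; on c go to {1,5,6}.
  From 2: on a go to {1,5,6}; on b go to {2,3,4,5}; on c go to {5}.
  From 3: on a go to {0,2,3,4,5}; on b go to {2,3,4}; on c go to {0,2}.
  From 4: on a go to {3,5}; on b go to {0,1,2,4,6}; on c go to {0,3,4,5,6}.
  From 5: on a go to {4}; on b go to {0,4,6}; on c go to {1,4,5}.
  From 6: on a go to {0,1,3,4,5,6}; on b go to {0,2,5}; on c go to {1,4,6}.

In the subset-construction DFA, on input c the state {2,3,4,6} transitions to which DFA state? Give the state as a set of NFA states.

{0,1,2,3,4,5,6}

δ(2,c) = {5}; δ(3,c) = {0,2}; δ(4,c) = {0,3,4,5,6}; δ(6,c) = {1,4,6}.
Union: {0,1,2,3,4,5,6}.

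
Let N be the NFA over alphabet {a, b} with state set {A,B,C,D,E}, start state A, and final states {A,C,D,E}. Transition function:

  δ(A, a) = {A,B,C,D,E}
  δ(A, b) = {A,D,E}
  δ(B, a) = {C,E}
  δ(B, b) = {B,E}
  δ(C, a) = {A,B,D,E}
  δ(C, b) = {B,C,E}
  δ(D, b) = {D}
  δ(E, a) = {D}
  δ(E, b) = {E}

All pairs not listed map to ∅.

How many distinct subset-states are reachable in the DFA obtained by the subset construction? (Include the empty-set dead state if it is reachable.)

Start state of the DFA: {A}.
{A} --a--> {A,B,C,D,E}  [new]
{A} --b--> {A,D,E}  [new]
{A,B,C,D,E} --a--> {A,B,C,D,E}  [seen]
{A,B,C,D,E} --b--> {A,B,C,D,E}  [seen]
{A,D,E} --a--> {A,B,C,D,E}  [seen]
{A,D,E} --b--> {A,D,E}  [seen]
Reachable DFA states: {A}, {A,B,C,D,E}, {A,D,E}.

3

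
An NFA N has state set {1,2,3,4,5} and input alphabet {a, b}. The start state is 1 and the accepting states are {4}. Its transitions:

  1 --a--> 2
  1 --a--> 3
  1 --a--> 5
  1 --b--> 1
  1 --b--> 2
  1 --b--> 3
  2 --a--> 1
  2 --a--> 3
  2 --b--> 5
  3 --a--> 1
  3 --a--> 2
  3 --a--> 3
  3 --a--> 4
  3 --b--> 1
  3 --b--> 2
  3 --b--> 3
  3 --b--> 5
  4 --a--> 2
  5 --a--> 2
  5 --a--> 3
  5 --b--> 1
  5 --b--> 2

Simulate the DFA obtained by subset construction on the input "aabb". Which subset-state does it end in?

{1,2,3,5}

Start: {1}.
δ(1,a) = {2,3,5}.
Union: {2,3,5}.
After a: {2,3,5}.
δ(2,a) = {1,3}; δ(3,a) = {1,2,3,4}; δ(5,a) = {2,3}.
Union: {1,2,3,4}.
After a: {1,2,3,4}.
δ(1,b) = {1,2,3}; δ(2,b) = {5}; δ(3,b) = {1,2,3,5}; δ(4,b) = ∅.
Union: {1,2,3,5}.
After b: {1,2,3,5}.
δ(1,b) = {1,2,3}; δ(2,b) = {5}; δ(3,b) = {1,2,3,5}; δ(5,b) = {1,2}.
Union: {1,2,3,5}.
After b: {1,2,3,5}.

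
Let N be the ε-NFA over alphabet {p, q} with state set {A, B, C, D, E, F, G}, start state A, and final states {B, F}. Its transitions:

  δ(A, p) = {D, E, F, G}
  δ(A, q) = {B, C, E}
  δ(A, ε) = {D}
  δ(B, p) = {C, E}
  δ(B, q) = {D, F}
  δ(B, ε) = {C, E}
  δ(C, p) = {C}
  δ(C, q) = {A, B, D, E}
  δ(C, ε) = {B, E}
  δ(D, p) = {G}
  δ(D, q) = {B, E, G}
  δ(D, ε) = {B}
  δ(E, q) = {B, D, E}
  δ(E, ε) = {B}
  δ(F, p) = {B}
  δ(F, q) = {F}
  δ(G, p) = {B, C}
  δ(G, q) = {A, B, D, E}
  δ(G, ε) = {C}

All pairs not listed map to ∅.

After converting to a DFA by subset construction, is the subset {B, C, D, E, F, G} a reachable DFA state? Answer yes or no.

yes

Start state of the DFA: {A, B, C, D, E} (ε-closure of the NFA start).
{A, B, C, D, E} --p--> {B, C, D, E, F, G}  [new]
{A, B, C, D, E} --q--> {A, B, C, D, E, F, G}  [new]
{B, C, D, E, F, G} --p--> {B, C, E, G}  [new]
{B, C, D, E, F, G} --q--> {A, B, C, D, E, F, G}  [seen]
{A, B, C, D, E, F, G} --p--> {B, C, D, E, F, G}  [seen]
{A, B, C, D, E, F, G} --q--> {A, B, C, D, E, F, G}  [seen]
{B, C, E, G} --p--> {B, C, E}  [new]
{B, C, E, G} --q--> {A, B, C, D, E, F}  [new]
{B, C, E} --p--> {B, C, E}  [seen]
{B, C, E} --q--> {A, B, C, D, E, F}  [seen]
{A, B, C, D, E, F} --p--> {B, C, D, E, F, G}  [seen]
{A, B, C, D, E, F} --q--> {A, B, C, D, E, F, G}  [seen]
Reachable DFA states: {A, B, C, D, E}, {B, C, D, E, F, G}, {A, B, C, D, E, F, G}, {B, C, E, G}, {B, C, E}, {A, B, C, D, E, F}.
{B, C, D, E, F, G} is among them.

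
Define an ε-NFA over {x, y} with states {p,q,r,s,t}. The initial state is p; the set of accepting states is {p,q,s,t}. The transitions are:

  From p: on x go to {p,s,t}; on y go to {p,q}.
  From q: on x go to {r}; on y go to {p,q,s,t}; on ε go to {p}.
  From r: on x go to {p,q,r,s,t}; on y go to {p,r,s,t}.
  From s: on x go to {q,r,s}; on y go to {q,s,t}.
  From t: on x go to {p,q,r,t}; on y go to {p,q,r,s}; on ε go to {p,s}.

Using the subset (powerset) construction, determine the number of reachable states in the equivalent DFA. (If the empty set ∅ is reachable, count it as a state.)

Start state of the DFA: {p} (ε-closure of the NFA start).
{p} --x--> {p,s,t}  [new]
{p} --y--> {p,q}  [new]
{p,s,t} --x--> {p,q,r,s,t}  [new]
{p,s,t} --y--> {p,q,r,s,t}  [seen]
{p,q} --x--> {p,r,s,t}  [new]
{p,q} --y--> {p,q,s,t}  [new]
{p,q,r,s,t} --x--> {p,q,r,s,t}  [seen]
{p,q,r,s,t} --y--> {p,q,r,s,t}  [seen]
{p,r,s,t} --x--> {p,q,r,s,t}  [seen]
{p,r,s,t} --y--> {p,q,r,s,t}  [seen]
{p,q,s,t} --x--> {p,q,r,s,t}  [seen]
{p,q,s,t} --y--> {p,q,r,s,t}  [seen]
Reachable DFA states: {p}, {p,s,t}, {p,q}, {p,q,r,s,t}, {p,r,s,t}, {p,q,s,t}.

6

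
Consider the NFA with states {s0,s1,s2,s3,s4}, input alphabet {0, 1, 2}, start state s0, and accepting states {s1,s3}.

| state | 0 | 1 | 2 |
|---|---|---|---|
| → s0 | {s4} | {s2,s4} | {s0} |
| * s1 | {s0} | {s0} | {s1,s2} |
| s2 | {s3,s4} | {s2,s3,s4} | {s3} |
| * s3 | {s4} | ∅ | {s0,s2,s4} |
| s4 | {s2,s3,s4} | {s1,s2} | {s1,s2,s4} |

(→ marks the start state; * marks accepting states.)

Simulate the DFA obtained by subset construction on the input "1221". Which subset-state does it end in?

{s0,s1,s2,s3,s4}

Start: {s0}.
δ(s0,1) = {s2,s4}.
Union: {s2,s4}.
After 1: {s2,s4}.
δ(s2,2) = {s3}; δ(s4,2) = {s1,s2,s4}.
Union: {s1,s2,s3,s4}.
After 2: {s1,s2,s3,s4}.
δ(s1,2) = {s1,s2}; δ(s2,2) = {s3}; δ(s3,2) = {s0,s2,s4}; δ(s4,2) = {s1,s2,s4}.
Union: {s0,s1,s2,s3,s4}.
After 2: {s0,s1,s2,s3,s4}.
δ(s0,1) = {s2,s4}; δ(s1,1) = {s0}; δ(s2,1) = {s2,s3,s4}; δ(s3,1) = ∅; δ(s4,1) = {s1,s2}.
Union: {s0,s1,s2,s3,s4}.
After 1: {s0,s1,s2,s3,s4}.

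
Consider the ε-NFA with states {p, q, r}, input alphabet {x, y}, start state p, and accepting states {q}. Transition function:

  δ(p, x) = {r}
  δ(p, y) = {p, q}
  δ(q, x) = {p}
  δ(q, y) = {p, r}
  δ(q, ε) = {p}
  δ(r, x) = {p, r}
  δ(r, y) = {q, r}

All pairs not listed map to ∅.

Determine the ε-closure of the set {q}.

{p, q}

Begin with {q}.
q →ε {p}; add p.
ε-closure = {p, q}.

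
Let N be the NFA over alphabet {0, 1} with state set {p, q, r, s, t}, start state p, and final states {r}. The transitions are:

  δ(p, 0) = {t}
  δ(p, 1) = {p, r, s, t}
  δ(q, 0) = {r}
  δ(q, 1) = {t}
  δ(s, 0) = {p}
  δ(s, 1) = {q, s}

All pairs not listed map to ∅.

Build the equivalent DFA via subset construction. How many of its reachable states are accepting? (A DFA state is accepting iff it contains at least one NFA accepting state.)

Start state of the DFA: {p}.
{p} --0--> {t}  [new]
{p} --1--> {p, r, s, t}  [new]
{t} --0--> ∅  [new]
{t} --1--> ∅  [seen]
{p, r, s, t} --0--> {p, t}  [new]
{p, r, s, t} --1--> {p, q, r, s, t}  [new]
∅ --0--> ∅  [seen]
∅ --1--> ∅  [seen]
{p, t} --0--> {t}  [seen]
{p, t} --1--> {p, r, s, t}  [seen]
{p, q, r, s, t} --0--> {p, r, t}  [new]
{p, q, r, s, t} --1--> {p, q, r, s, t}  [seen]
{p, r, t} --0--> {t}  [seen]
{p, r, t} --1--> {p, r, s, t}  [seen]
Reachable DFA states: {p}, {t}, {p, r, s, t}, ∅, {p, t}, {p, q, r, s, t}, {p, r, t}.
Accepting DFA states (contain an NFA accepting state): {p, r, s, t}, {p, q, r, s, t}, {p, r, t}.

3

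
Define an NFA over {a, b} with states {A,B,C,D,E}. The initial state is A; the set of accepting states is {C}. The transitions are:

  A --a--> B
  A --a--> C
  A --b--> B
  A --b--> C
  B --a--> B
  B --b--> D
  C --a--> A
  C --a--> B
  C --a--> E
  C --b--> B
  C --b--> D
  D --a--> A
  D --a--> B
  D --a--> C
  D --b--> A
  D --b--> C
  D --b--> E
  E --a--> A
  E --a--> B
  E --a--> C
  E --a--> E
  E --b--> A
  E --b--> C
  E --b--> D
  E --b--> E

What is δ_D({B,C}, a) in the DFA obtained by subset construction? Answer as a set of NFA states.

{A,B,E}

δ(B,a) = {B}; δ(C,a) = {A,B,E}.
Union: {A,B,E}.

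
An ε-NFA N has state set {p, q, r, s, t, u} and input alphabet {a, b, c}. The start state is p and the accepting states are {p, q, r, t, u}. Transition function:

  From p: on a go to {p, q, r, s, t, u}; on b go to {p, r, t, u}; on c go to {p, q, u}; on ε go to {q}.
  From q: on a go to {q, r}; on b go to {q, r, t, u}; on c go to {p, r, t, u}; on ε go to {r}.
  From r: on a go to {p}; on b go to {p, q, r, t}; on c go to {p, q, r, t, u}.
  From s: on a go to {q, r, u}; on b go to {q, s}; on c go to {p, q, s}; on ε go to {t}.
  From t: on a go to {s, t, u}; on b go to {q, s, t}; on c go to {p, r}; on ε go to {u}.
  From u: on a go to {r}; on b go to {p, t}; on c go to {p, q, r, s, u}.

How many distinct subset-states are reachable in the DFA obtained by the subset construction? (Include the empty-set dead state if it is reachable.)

3

Start state of the DFA: {p, q, r} (ε-closure of the NFA start).
{p, q, r} --a--> {p, q, r, s, t, u}  [new]
{p, q, r} --b--> {p, q, r, t, u}  [new]
{p, q, r} --c--> {p, q, r, t, u}  [seen]
{p, q, r, s, t, u} --a--> {p, q, r, s, t, u}  [seen]
{p, q, r, s, t, u} --b--> {p, q, r, s, t, u}  [seen]
{p, q, r, s, t, u} --c--> {p, q, r, s, t, u}  [seen]
{p, q, r, t, u} --a--> {p, q, r, s, t, u}  [seen]
{p, q, r, t, u} --b--> {p, q, r, s, t, u}  [seen]
{p, q, r, t, u} --c--> {p, q, r, s, t, u}  [seen]
Reachable DFA states: {p, q, r}, {p, q, r, s, t, u}, {p, q, r, t, u}.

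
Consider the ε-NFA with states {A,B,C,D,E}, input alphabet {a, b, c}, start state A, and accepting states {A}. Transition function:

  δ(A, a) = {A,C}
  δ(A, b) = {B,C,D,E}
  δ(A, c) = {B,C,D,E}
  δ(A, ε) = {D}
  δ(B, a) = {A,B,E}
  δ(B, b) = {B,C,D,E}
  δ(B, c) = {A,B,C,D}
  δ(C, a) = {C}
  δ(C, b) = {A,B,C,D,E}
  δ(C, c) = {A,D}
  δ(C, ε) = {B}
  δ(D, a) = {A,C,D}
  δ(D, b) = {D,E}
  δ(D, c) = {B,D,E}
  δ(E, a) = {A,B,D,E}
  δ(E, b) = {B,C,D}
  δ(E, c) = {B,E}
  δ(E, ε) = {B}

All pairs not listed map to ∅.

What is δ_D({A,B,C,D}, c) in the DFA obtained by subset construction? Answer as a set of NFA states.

δ(A,c) = {B,C,D,E}; δ(B,c) = {A,B,C,D}; δ(C,c) = {A,D}; δ(D,c) = {B,D,E}.
Union: {A,B,C,D,E}.

{A,B,C,D,E}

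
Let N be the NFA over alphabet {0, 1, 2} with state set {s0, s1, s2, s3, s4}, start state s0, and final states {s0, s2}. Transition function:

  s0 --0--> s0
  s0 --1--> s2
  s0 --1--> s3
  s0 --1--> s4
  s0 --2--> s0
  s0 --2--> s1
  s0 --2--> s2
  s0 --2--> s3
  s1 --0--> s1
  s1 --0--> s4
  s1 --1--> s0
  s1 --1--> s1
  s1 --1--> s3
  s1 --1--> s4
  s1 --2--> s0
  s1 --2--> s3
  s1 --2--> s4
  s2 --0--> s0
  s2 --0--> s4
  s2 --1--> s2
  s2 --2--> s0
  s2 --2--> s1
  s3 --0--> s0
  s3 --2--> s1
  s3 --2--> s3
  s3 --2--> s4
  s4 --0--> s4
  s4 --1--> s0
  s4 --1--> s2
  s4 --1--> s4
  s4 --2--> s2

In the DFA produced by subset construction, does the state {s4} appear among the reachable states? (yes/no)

no

Start state of the DFA: {s0}.
{s0} --0--> {s0}  [seen]
{s0} --1--> {s2, s3, s4}  [new]
{s0} --2--> {s0, s1, s2, s3}  [new]
{s2, s3, s4} --0--> {s0, s4}  [new]
{s2, s3, s4} --1--> {s0, s2, s4}  [new]
{s2, s3, s4} --2--> {s0, s1, s2, s3, s4}  [new]
{s0, s1, s2, s3} --0--> {s0, s1, s4}  [new]
{s0, s1, s2, s3} --1--> {s0, s1, s2, s3, s4}  [seen]
{s0, s1, s2, s3} --2--> {s0, s1, s2, s3, s4}  [seen]
{s0, s4} --0--> {s0, s4}  [seen]
{s0, s4} --1--> {s0, s2, s3, s4}  [new]
{s0, s4} --2--> {s0, s1, s2, s3}  [seen]
{s0, s2, s4} --0--> {s0, s4}  [seen]
{s0, s2, s4} --1--> {s0, s2, s3, s4}  [seen]
{s0, s2, s4} --2--> {s0, s1, s2, s3}  [seen]
{s0, s1, s2, s3, s4} --0--> {s0, s1, s4}  [seen]
{s0, s1, s2, s3, s4} --1--> {s0, s1, s2, s3, s4}  [seen]
{s0, s1, s2, s3, s4} --2--> {s0, s1, s2, s3, s4}  [seen]
{s0, s1, s4} --0--> {s0, s1, s4}  [seen]
{s0, s1, s4} --1--> {s0, s1, s2, s3, s4}  [seen]
{s0, s1, s4} --2--> {s0, s1, s2, s3, s4}  [seen]
{s0, s2, s3, s4} --0--> {s0, s4}  [seen]
{s0, s2, s3, s4} --1--> {s0, s2, s3, s4}  [seen]
{s0, s2, s3, s4} --2--> {s0, s1, s2, s3, s4}  [seen]
Reachable DFA states: {s0}, {s2, s3, s4}, {s0, s1, s2, s3}, {s0, s4}, {s0, s2, s4}, {s0, s1, s2, s3, s4}, {s0, s1, s4}, {s0, s2, s3, s4}.
{s4} is not among them.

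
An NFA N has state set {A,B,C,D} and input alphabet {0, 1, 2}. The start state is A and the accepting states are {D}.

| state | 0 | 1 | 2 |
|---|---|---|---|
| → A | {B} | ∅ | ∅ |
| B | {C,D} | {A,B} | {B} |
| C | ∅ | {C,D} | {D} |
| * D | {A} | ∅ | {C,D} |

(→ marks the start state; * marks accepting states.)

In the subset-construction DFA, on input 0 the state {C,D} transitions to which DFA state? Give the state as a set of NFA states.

δ(C,0) = ∅; δ(D,0) = {A}.
Union: {A}.

{A}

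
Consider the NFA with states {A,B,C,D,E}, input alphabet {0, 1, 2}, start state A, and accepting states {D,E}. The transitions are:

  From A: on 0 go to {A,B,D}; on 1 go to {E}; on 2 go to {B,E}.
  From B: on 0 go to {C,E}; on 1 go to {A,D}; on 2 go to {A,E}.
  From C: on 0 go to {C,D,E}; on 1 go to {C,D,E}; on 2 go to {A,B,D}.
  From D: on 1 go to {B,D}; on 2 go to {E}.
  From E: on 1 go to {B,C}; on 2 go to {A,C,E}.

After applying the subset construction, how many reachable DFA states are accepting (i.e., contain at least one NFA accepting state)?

Start state of the DFA: {A}.
{A} --0--> {A,B,D}  [new]
{A} --1--> {E}  [new]
{A} --2--> {B,E}  [new]
{A,B,D} --0--> {A,B,C,D,E}  [new]
{A,B,D} --1--> {A,B,D,E}  [new]
{A,B,D} --2--> {A,B,E}  [new]
{E} --0--> ∅  [new]
{E} --1--> {B,C}  [new]
{E} --2--> {A,C,E}  [new]
{B,E} --0--> {C,E}  [new]
{B,E} --1--> {A,B,C,D}  [new]
{B,E} --2--> {A,C,E}  [seen]
{A,B,C,D,E} --0--> {A,B,C,D,E}  [seen]
{A,B,C,D,E} --1--> {A,B,C,D,E}  [seen]
{A,B,C,D,E} --2--> {A,B,C,D,E}  [seen]
{A,B,D,E} --0--> {A,B,C,D,E}  [seen]
{A,B,D,E} --1--> {A,B,C,D,E}  [seen]
{A,B,D,E} --2--> {A,B,C,E}  [new]
{A,B,E} --0--> {A,B,C,D,E}  [seen]
{A,B,E} --1--> {A,B,C,D,E}  [seen]
{A,B,E} --2--> {A,B,C,E}  [seen]
∅ --0--> ∅  [seen]
∅ --1--> ∅  [seen]
∅ --2--> ∅  [seen]
{B,C} --0--> {C,D,E}  [new]
{B,C} --1--> {A,C,D,E}  [new]
{B,C} --2--> {A,B,D,E}  [seen]
{A,C,E} --0--> {A,B,C,D,E}  [seen]
{A,C,E} --1--> {B,C,D,E}  [new]
{A,C,E} --2--> {A,B,C,D,E}  [seen]
{C,E} --0--> {C,D,E}  [seen]
{C,E} --1--> {B,C,D,E}  [seen]
{C,E} --2--> {A,B,C,D,E}  [seen]
{A,B,C,D} --0--> {A,B,C,D,E}  [seen]
{A,B,C,D} --1--> {A,B,C,D,E}  [seen]
{A,B,C,D} --2--> {A,B,D,E}  [seen]
{A,B,C,E} --0--> {A,B,C,D,E}  [seen]
{A,B,C,E} --1--> {A,B,C,D,E}  [seen]
{A,B,C,E} --2--> {A,B,C,D,E}  [seen]
{C,D,E} --0--> {C,D,E}  [seen]
{C,D,E} --1--> {B,C,D,E}  [seen]
{C,D,E} --2--> {A,B,C,D,E}  [seen]
{A,C,D,E} --0--> {A,B,C,D,E}  [seen]
{A,C,D,E} --1--> {B,C,D,E}  [seen]
{A,C,D,E} --2--> {A,B,C,D,E}  [seen]
{B,C,D,E} --0--> {C,D,E}  [seen]
{B,C,D,E} --1--> {A,B,C,D,E}  [seen]
{B,C,D,E} --2--> {A,B,C,D,E}  [seen]
Reachable DFA states: {A}, {A,B,D}, {E}, {B,E}, {A,B,C,D,E}, {A,B,D,E}, {A,B,E}, ∅, {B,C}, {A,C,E}, {C,E}, {A,B,C,D}, {A,B,C,E}, {C,D,E}, {A,C,D,E}, {B,C,D,E}.
Accepting DFA states (contain an NFA accepting state): {A,B,D}, {E}, {B,E}, {A,B,C,D,E}, {A,B,D,E}, {A,B,E}, {A,C,E}, {C,E}, {A,B,C,D}, {A,B,C,E}, {C,D,E}, {A,C,D,E}, {B,C,D,E}.

13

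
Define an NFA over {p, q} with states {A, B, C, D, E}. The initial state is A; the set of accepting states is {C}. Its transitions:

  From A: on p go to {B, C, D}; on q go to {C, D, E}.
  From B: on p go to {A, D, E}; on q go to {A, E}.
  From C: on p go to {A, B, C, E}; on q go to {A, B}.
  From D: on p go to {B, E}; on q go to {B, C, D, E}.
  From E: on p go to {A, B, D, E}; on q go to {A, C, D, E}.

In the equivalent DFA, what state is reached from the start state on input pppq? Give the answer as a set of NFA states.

Start: {A}.
δ(A,p) = {B, C, D}.
Union: {B, C, D}.
After p: {B, C, D}.
δ(B,p) = {A, D, E}; δ(C,p) = {A, B, C, E}; δ(D,p) = {B, E}.
Union: {A, B, C, D, E}.
After p: {A, B, C, D, E}.
δ(A,p) = {B, C, D}; δ(B,p) = {A, D, E}; δ(C,p) = {A, B, C, E}; δ(D,p) = {B, E}; δ(E,p) = {A, B, D, E}.
Union: {A, B, C, D, E}.
After p: {A, B, C, D, E}.
δ(A,q) = {C, D, E}; δ(B,q) = {A, E}; δ(C,q) = {A, B}; δ(D,q) = {B, C, D, E}; δ(E,q) = {A, C, D, E}.
Union: {A, B, C, D, E}.
After q: {A, B, C, D, E}.

{A, B, C, D, E}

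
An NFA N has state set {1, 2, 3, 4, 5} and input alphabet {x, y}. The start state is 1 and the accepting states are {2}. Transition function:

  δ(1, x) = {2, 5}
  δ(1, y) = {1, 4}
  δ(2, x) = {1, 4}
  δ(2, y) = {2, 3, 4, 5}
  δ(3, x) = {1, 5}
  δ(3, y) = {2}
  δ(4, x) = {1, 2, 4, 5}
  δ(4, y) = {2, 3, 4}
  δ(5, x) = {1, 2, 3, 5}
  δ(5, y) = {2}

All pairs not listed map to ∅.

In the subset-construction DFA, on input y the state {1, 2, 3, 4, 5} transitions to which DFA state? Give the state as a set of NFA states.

δ(1,y) = {1, 4}; δ(2,y) = {2, 3, 4, 5}; δ(3,y) = {2}; δ(4,y) = {2, 3, 4}; δ(5,y) = {2}.
Union: {1, 2, 3, 4, 5}.

{1, 2, 3, 4, 5}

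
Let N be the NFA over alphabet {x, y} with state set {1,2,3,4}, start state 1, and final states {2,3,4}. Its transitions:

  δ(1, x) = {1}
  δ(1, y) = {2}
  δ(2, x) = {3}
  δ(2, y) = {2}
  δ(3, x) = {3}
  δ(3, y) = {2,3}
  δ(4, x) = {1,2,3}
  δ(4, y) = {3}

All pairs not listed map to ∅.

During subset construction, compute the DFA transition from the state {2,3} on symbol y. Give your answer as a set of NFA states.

{2,3}

δ(2,y) = {2}; δ(3,y) = {2,3}.
Union: {2,3}.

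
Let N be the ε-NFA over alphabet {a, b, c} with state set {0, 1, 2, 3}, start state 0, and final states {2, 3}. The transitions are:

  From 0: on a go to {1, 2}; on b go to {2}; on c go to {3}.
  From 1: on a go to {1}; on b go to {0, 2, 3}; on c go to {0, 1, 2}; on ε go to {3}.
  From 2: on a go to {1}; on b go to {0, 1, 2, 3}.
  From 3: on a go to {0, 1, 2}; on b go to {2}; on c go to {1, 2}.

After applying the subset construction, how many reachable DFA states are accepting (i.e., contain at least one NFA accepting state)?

Start state of the DFA: {0} (ε-closure of the NFA start).
{0} --a--> {1, 2, 3}  [new]
{0} --b--> {2}  [new]
{0} --c--> {3}  [new]
{1, 2, 3} --a--> {0, 1, 2, 3}  [new]
{1, 2, 3} --b--> {0, 1, 2, 3}  [seen]
{1, 2, 3} --c--> {0, 1, 2, 3}  [seen]
{2} --a--> {1, 3}  [new]
{2} --b--> {0, 1, 2, 3}  [seen]
{2} --c--> ∅  [new]
{3} --a--> {0, 1, 2, 3}  [seen]
{3} --b--> {2}  [seen]
{3} --c--> {1, 2, 3}  [seen]
{0, 1, 2, 3} --a--> {0, 1, 2, 3}  [seen]
{0, 1, 2, 3} --b--> {0, 1, 2, 3}  [seen]
{0, 1, 2, 3} --c--> {0, 1, 2, 3}  [seen]
{1, 3} --a--> {0, 1, 2, 3}  [seen]
{1, 3} --b--> {0, 2, 3}  [new]
{1, 3} --c--> {0, 1, 2, 3}  [seen]
∅ --a--> ∅  [seen]
∅ --b--> ∅  [seen]
∅ --c--> ∅  [seen]
{0, 2, 3} --a--> {0, 1, 2, 3}  [seen]
{0, 2, 3} --b--> {0, 1, 2, 3}  [seen]
{0, 2, 3} --c--> {1, 2, 3}  [seen]
Reachable DFA states: {0}, {1, 2, 3}, {2}, {3}, {0, 1, 2, 3}, {1, 3}, ∅, {0, 2, 3}.
Accepting DFA states (contain an NFA accepting state): {1, 2, 3}, {2}, {3}, {0, 1, 2, 3}, {1, 3}, {0, 2, 3}.

6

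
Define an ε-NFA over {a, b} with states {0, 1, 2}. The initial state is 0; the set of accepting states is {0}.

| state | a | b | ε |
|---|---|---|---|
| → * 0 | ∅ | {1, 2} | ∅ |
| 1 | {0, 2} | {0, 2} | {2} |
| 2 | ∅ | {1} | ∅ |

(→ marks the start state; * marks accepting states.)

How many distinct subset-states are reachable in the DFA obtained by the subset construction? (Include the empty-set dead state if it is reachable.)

Start state of the DFA: {0} (ε-closure of the NFA start).
{0} --a--> ∅  [new]
{0} --b--> {1, 2}  [new]
∅ --a--> ∅  [seen]
∅ --b--> ∅  [seen]
{1, 2} --a--> {0, 2}  [new]
{1, 2} --b--> {0, 1, 2}  [new]
{0, 2} --a--> ∅  [seen]
{0, 2} --b--> {1, 2}  [seen]
{0, 1, 2} --a--> {0, 2}  [seen]
{0, 1, 2} --b--> {0, 1, 2}  [seen]
Reachable DFA states: {0}, ∅, {1, 2}, {0, 2}, {0, 1, 2}.

5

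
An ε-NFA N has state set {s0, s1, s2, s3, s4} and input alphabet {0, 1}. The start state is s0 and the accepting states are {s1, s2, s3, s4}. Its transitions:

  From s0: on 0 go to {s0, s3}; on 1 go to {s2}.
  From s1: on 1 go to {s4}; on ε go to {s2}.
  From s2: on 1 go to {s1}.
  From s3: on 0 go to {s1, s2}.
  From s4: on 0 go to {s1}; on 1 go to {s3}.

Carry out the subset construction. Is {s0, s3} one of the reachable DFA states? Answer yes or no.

Start state of the DFA: {s0} (ε-closure of the NFA start).
{s0} --0--> {s0, s3}  [new]
{s0} --1--> {s2}  [new]
{s0, s3} --0--> {s0, s1, s2, s3}  [new]
{s0, s3} --1--> {s2}  [seen]
{s2} --0--> ∅  [new]
{s2} --1--> {s1, s2}  [new]
{s0, s1, s2, s3} --0--> {s0, s1, s2, s3}  [seen]
{s0, s1, s2, s3} --1--> {s1, s2, s4}  [new]
∅ --0--> ∅  [seen]
∅ --1--> ∅  [seen]
{s1, s2} --0--> ∅  [seen]
{s1, s2} --1--> {s1, s2, s4}  [seen]
{s1, s2, s4} --0--> {s1, s2}  [seen]
{s1, s2, s4} --1--> {s1, s2, s3, s4}  [new]
{s1, s2, s3, s4} --0--> {s1, s2}  [seen]
{s1, s2, s3, s4} --1--> {s1, s2, s3, s4}  [seen]
Reachable DFA states: {s0}, {s0, s3}, {s2}, {s0, s1, s2, s3}, ∅, {s1, s2}, {s1, s2, s4}, {s1, s2, s3, s4}.
{s0, s3} is among them.

yes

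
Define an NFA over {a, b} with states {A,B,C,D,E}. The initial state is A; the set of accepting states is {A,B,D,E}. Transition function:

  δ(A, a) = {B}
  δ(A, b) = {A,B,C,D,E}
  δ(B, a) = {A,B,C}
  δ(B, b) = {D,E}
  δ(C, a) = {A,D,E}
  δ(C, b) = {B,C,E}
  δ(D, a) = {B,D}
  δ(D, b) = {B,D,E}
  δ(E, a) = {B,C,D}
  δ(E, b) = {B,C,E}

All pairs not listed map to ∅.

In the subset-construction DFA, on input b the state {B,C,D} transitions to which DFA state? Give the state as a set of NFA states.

{B,C,D,E}

δ(B,b) = {D,E}; δ(C,b) = {B,C,E}; δ(D,b) = {B,D,E}.
Union: {B,C,D,E}.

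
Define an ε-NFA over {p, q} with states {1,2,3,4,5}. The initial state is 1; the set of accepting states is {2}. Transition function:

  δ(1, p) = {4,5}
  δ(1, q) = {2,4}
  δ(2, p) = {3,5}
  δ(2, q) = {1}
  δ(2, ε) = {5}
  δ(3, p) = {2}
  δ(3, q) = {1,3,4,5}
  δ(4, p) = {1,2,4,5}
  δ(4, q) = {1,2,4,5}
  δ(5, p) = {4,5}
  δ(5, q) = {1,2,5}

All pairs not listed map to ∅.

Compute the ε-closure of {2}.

Begin with {2}.
2 →ε {5}; add 5.
ε-closure = {2,5}.

{2,5}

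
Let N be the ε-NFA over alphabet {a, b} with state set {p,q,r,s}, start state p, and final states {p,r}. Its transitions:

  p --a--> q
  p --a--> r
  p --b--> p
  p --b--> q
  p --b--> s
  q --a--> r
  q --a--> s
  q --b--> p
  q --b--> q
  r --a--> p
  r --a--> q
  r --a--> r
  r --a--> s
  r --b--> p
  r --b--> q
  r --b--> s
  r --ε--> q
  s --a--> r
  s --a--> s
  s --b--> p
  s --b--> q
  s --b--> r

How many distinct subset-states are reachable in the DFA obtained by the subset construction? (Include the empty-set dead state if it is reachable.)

Start state of the DFA: {p} (ε-closure of the NFA start).
{p} --a--> {q,r}  [new]
{p} --b--> {p,q,s}  [new]
{q,r} --a--> {p,q,r,s}  [new]
{q,r} --b--> {p,q,s}  [seen]
{p,q,s} --a--> {q,r,s}  [new]
{p,q,s} --b--> {p,q,r,s}  [seen]
{p,q,r,s} --a--> {p,q,r,s}  [seen]
{p,q,r,s} --b--> {p,q,r,s}  [seen]
{q,r,s} --a--> {p,q,r,s}  [seen]
{q,r,s} --b--> {p,q,r,s}  [seen]
Reachable DFA states: {p}, {q,r}, {p,q,s}, {p,q,r,s}, {q,r,s}.

5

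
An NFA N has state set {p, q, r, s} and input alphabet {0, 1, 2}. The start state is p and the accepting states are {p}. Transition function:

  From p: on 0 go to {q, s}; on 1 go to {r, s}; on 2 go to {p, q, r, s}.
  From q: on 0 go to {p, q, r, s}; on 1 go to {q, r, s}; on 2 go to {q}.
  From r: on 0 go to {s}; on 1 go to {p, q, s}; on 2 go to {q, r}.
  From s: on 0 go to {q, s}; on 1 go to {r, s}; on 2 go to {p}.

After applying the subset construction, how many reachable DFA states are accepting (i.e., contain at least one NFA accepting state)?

4

Start state of the DFA: {p}.
{p} --0--> {q, s}  [new]
{p} --1--> {r, s}  [new]
{p} --2--> {p, q, r, s}  [new]
{q, s} --0--> {p, q, r, s}  [seen]
{q, s} --1--> {q, r, s}  [new]
{q, s} --2--> {p, q}  [new]
{r, s} --0--> {q, s}  [seen]
{r, s} --1--> {p, q, r, s}  [seen]
{r, s} --2--> {p, q, r}  [new]
{p, q, r, s} --0--> {p, q, r, s}  [seen]
{p, q, r, s} --1--> {p, q, r, s}  [seen]
{p, q, r, s} --2--> {p, q, r, s}  [seen]
{q, r, s} --0--> {p, q, r, s}  [seen]
{q, r, s} --1--> {p, q, r, s}  [seen]
{q, r, s} --2--> {p, q, r}  [seen]
{p, q} --0--> {p, q, r, s}  [seen]
{p, q} --1--> {q, r, s}  [seen]
{p, q} --2--> {p, q, r, s}  [seen]
{p, q, r} --0--> {p, q, r, s}  [seen]
{p, q, r} --1--> {p, q, r, s}  [seen]
{p, q, r} --2--> {p, q, r, s}  [seen]
Reachable DFA states: {p}, {q, s}, {r, s}, {p, q, r, s}, {q, r, s}, {p, q}, {p, q, r}.
Accepting DFA states (contain an NFA accepting state): {p}, {p, q, r, s}, {p, q}, {p, q, r}.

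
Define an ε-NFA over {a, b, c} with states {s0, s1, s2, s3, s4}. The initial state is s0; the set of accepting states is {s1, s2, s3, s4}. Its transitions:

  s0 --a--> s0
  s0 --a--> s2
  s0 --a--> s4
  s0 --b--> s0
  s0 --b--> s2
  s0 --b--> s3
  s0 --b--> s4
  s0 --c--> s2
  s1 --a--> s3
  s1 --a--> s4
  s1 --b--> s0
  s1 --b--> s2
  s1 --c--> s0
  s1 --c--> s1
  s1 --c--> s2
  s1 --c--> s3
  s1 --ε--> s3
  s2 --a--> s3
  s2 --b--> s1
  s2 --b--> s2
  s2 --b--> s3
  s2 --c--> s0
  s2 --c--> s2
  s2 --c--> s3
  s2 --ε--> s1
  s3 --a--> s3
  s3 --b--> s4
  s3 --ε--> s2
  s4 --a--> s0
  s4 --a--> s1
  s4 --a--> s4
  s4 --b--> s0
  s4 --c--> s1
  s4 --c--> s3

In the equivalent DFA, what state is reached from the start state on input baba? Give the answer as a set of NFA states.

Start: {s0}.
δ(s0,b) = {s0, s2, s3, s4}.
Union: {s0, s2, s3, s4}.
ε-closure gives {s0, s1, s2, s3, s4}.
After b: {s0, s1, s2, s3, s4}.
δ(s0,a) = {s0, s2, s4}; δ(s1,a) = {s3, s4}; δ(s2,a) = {s3}; δ(s3,a) = {s3}; δ(s4,a) = {s0, s1, s4}.
Union: {s0, s1, s2, s3, s4}.
After a: {s0, s1, s2, s3, s4}.
δ(s0,b) = {s0, s2, s3, s4}; δ(s1,b) = {s0, s2}; δ(s2,b) = {s1, s2, s3}; δ(s3,b) = {s4}; δ(s4,b) = {s0}.
Union: {s0, s1, s2, s3, s4}.
After b: {s0, s1, s2, s3, s4}.
δ(s0,a) = {s0, s2, s4}; δ(s1,a) = {s3, s4}; δ(s2,a) = {s3}; δ(s3,a) = {s3}; δ(s4,a) = {s0, s1, s4}.
Union: {s0, s1, s2, s3, s4}.
After a: {s0, s1, s2, s3, s4}.

{s0, s1, s2, s3, s4}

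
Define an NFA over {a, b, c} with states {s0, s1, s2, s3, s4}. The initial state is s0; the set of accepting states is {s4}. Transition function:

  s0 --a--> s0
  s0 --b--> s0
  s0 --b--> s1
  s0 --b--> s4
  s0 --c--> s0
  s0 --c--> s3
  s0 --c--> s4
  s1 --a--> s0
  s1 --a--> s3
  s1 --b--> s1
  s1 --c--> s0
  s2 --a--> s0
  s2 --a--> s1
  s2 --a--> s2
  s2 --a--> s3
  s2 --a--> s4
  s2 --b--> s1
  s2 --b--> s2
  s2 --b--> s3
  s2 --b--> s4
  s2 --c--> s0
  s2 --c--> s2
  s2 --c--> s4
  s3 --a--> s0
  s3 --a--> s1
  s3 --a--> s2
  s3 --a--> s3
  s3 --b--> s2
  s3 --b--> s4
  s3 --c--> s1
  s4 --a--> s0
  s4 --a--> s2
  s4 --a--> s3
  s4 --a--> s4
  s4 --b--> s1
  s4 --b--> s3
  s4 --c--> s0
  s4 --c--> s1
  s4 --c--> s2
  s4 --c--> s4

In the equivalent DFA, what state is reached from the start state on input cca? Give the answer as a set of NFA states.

{s0, s1, s2, s3, s4}

Start: {s0}.
δ(s0,c) = {s0, s3, s4}.
Union: {s0, s3, s4}.
After c: {s0, s3, s4}.
δ(s0,c) = {s0, s3, s4}; δ(s3,c) = {s1}; δ(s4,c) = {s0, s1, s2, s4}.
Union: {s0, s1, s2, s3, s4}.
After c: {s0, s1, s2, s3, s4}.
δ(s0,a) = {s0}; δ(s1,a) = {s0, s3}; δ(s2,a) = {s0, s1, s2, s3, s4}; δ(s3,a) = {s0, s1, s2, s3}; δ(s4,a) = {s0, s2, s3, s4}.
Union: {s0, s1, s2, s3, s4}.
After a: {s0, s1, s2, s3, s4}.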